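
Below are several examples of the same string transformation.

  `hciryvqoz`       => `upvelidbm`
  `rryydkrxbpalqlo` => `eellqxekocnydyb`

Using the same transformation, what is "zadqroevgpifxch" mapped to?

mnqdebritcvskpu

In each case the input is transformed by: shift every letter 13 places forward in the alphabet (wrapping around) — i.e. ROT13.
For "zadqroevgpifxch" the result is "mnqdebritcvskpu".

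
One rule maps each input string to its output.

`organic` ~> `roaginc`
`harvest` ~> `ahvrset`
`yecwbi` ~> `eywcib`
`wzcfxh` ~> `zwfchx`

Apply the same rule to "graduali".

Each output is the input with this applied: swap each adjacent pair of characters (1↔2, 3↔4, ...).
Doing the same to "graduali": "rgdaauil".

rgdaauil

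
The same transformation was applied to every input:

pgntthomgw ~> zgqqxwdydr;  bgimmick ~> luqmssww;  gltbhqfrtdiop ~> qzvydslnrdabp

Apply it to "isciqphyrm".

The pattern: shift every letter 10 places forward in the alphabet (wrapping around), then take characters alternately from the front and the back (1st, last, 2nd, 2nd-last, ...).
"isciqphyrm" → "swcbmisraz".

swcbmisraz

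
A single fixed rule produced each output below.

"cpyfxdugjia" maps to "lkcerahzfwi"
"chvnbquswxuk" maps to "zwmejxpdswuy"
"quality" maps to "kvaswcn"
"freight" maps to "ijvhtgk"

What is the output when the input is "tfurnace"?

cegvhwtp

Rule — move the last 3 characters to the front (rotate right by 3), then shift every letter 2 places forward in the alphabet (wrapping around).
For "tfurnace", step one produces "acetfurn"; step two turns that into "cegvhwtp".
(Check on "quality": → "ityqual" → "kvaswcn" ✓)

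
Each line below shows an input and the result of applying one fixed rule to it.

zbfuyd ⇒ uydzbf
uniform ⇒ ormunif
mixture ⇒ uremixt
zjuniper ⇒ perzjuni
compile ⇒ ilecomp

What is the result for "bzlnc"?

Rule — move the last 3 characters to the front (rotate right by 3).
Applying that to "bzlnc" gives "lncbz".

lncbz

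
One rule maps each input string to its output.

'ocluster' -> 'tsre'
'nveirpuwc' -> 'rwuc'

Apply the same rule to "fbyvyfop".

fypo

What's happening: swap each adjacent pair of characters (1↔2, 3↔4, ...), then keep only the last 4 characters.
"fbyvyfop" → "bfvyfypo" → "fypo".
(Check on "ocluster": → "coultsre" → "tsre" ✓)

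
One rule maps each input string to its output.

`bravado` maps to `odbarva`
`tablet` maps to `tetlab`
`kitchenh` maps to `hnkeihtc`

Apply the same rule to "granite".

etgirna

In each case the input is transformed by: move the last character to the front, then take characters alternately from the front and the back (1st, last, 2nd, 2nd-last, ...).
"granite" → "egranit" → "etgirna".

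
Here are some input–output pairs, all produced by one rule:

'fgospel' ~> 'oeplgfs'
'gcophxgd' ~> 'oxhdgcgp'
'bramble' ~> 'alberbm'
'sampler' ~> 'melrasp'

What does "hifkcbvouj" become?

fbcovjuihk

The transformation: swap each adjacent pair of characters (1↔2, 3↔4, ...), then move the first 3 characters to the end (rotate left by 3).
Applying both steps to "hifkcbvouj": "ihkfbcovju", then "fbcovjuihk".
(Check on "sampler": → "aspmelr" → "melrasp" ✓)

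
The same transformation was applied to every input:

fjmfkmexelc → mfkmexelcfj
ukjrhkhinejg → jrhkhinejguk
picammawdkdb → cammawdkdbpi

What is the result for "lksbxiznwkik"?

sbxiznwkiklk

The rule is to move the first 2 characters to the end (rotate left by 2).
Applying that to "lksbxiznwkik" gives "sbxiznwkiklk".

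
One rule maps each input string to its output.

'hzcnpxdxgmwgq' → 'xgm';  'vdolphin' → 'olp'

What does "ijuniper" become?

Each output is the input with this applied: move the last 3 characters to the front (rotate right by 3), then keep only the last 3 characters.
So "ijuniper" becomes "uni".

uni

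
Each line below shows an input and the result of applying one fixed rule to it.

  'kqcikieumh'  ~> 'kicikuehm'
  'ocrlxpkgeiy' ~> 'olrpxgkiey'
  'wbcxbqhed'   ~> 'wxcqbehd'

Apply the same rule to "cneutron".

cuertno

Looking at the pairs, the operation is to swap each adjacent pair of characters (1↔2, 3↔4, ...), then delete the first character.
Doing the same to "cneutron": "cuertno".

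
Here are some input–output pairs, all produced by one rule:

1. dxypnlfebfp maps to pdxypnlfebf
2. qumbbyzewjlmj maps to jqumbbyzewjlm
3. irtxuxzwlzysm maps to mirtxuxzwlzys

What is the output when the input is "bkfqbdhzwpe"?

ebkfqbdhzwp

The rule is to move the last character to the front.
For "bkfqbdhzwpe" the result is "ebkfqbdhzwp".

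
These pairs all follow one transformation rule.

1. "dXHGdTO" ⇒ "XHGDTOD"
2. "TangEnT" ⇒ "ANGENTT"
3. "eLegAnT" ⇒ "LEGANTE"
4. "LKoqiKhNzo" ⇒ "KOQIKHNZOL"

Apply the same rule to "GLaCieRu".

The pattern: move the first character to the end, then convert every letter to uppercase.
"GLaCieRu" → "LaCieRuG" → "LACIERUG".

LACIERUG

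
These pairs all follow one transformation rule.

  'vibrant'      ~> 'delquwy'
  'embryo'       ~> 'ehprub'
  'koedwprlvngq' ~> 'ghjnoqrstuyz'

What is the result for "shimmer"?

What's happening: sort the characters into alphabetical order, then shift every letter 3 places forward in the alphabet (wrapping around).
Applying both steps to "shimmer": "ehimmrs", then "hklppuv".

hklppuv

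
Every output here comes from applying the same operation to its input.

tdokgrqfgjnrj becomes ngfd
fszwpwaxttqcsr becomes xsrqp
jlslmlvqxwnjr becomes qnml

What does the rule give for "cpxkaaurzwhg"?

Rule — keep one character in every 3, starting at position 2 (positions 2nd, 5th, 8th, ...), then sort the characters into reverse alphabetical order.
"cpxkaaurzwhg" → "rpha".

rpha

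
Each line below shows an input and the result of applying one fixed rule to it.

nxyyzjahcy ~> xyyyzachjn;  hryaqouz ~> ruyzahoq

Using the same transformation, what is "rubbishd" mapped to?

In each case the input is transformed by: sort the characters into alphabetical order, then swap the front and back halves of the string.
For "rubbishd" the result is "irsubbdh".

irsubbdh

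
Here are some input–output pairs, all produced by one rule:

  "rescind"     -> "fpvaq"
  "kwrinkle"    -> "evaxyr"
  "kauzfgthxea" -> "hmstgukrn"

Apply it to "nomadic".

znqvp

What's happening: delete the first 2 characters, then shift every letter 13 places forward in the alphabet (wrapping around) — i.e. ROT13.
"nomadic" → "madic" → "znqvp".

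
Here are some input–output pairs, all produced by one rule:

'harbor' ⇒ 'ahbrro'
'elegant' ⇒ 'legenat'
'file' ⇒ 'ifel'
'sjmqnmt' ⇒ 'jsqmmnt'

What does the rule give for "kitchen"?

ikctehn

In each case the input is transformed by: swap each adjacent pair of characters (1↔2, 3↔4, ...).
Applying that to "kitchen" gives "ikctehn".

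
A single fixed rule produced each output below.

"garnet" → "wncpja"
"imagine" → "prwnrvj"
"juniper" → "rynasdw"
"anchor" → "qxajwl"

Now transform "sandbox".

mkxgbjw

The pattern: move the first 3 characters to the end (rotate left by 3), then shift every letter 9 places forward in the alphabet (wrapping around).
Starting from "sandbox": after the first operation, "dboxsan"; after the second, "mkxgbjw".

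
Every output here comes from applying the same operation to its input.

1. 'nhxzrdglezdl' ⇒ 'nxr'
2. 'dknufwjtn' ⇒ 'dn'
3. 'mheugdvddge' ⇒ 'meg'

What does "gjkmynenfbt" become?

gky

The transformation: keep every other character starting from the first (positions 1st, 3rd, 5th, ...), then delete the last 3 characters.
"gjkmynenfbt" → "gky".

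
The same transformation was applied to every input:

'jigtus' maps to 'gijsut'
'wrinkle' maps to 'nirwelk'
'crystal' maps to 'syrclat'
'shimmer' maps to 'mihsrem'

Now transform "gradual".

The pattern: move the last 3 characters to the front (rotate right by 3), then reverse the string.
On "gradual": the first step gives "ualgrad", and the second then gives "darglau".

darglau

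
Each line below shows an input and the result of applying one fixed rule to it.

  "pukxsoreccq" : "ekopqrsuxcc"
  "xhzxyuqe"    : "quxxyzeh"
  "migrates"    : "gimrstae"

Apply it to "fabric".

Looking at the pairs, the operation is to sort the characters into alphabetical order, then move the first 2 characters to the end (rotate left by 2).
Starting from "fabric": after the first operation, "abcfir"; after the second, "cfirab".

cfirab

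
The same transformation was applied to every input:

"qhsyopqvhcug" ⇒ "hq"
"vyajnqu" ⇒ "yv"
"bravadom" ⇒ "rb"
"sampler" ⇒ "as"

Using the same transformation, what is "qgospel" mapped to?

The pattern: swap each adjacent pair of characters (1↔2, 3↔4, ...), then keep only the first 2 characters.
"qgospel" → "gqsoepl" → "gq".
(Check on "sampler": → "aspmelr" → "as" ✓)

gq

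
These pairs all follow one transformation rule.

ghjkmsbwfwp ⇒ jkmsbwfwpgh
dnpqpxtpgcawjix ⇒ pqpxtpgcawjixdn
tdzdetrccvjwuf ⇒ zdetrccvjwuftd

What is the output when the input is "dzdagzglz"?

The rule is to move the first 2 characters to the end (rotate left by 2).
For "dzdagzglz" the result is "dagzglzdz".

dagzglzdz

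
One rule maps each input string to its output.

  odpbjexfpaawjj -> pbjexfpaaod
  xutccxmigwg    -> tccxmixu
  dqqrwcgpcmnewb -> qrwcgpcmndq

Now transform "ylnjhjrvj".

What's happening: delete the last 3 characters, then move the first 2 characters to the end (rotate left by 2).
Working it through for "ylnjhjrvj": intermediate "ylnjhj", final "njhjyl".

njhjyl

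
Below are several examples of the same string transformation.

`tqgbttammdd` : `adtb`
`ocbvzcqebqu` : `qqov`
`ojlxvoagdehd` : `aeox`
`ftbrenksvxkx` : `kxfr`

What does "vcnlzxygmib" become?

In each case the input is transformed by: keep one character in every 3, starting at position 1 (positions 1st, 4th, 7th, ...), then swap the front and back halves of the string.
For "vcnlzxygmib", step one produces "vlyi"; step two turns that into "yivl".

yivl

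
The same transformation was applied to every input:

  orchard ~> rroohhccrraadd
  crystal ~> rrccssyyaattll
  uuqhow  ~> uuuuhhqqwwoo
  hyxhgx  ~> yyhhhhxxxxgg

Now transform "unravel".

Each output is the input with this applied: swap each adjacent pair of characters (1↔2, 3↔4, ...), then double every character.
On "unravel" that produces "nnuuaarreevvll".
(Check on "crystal": → "rcsyatl" → "rrccssyyaattll" ✓)

nnuuaarreevvll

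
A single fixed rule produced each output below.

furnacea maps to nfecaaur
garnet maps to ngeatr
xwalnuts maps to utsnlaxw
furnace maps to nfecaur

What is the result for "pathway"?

tphaayw

The transformation: sort the characters into reverse alphabetical order, then move the first 2 characters to the end (rotate left by 2).
"pathway" → "ywtphaa" → "tphaayw".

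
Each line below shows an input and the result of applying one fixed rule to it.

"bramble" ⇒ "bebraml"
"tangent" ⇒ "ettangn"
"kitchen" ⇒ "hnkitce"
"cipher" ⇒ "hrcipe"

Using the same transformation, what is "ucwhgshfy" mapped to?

Each output is the input with this applied: move the last 2 characters to the front (rotate right by 2), then swap the first and last characters.
Doing the same to "ucwhgshfy": "hyucwhgsf".

hyucwhgsf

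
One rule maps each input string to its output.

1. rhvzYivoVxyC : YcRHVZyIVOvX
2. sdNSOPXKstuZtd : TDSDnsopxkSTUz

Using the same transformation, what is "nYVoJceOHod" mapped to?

ODNyvOjCEoh

In each case the input is transformed by: flip the case of every letter, then move the last 2 characters to the front (rotate right by 2).
For "nYVoJceOHod", step one produces "NyvOjCEohOD"; step two turns that into "ODNyvOjCEoh".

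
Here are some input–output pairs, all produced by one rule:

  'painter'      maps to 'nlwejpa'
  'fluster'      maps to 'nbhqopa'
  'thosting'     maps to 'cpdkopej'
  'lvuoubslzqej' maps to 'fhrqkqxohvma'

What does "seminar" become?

The transformation: move the last character to the front, then shift every letter 4 places backward in the alphabet (wrapping around).
Doing the same to "seminar": "noaiejw".
(Check on "thosting": → "gthostin" → "cpdkopej" ✓)

noaiejw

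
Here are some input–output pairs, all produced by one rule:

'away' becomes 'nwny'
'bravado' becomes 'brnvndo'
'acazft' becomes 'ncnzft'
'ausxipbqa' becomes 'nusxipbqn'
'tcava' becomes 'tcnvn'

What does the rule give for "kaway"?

The transformation: replace every "a" with "n".
On "kaway" that produces "knwny".

knwny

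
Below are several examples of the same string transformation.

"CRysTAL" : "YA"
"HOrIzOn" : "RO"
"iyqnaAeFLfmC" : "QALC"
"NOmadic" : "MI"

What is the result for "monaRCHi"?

NC

Each output is the input with this applied: keep one character in every 3, starting at position 3 (positions 3rd, 6th, 9th, ...), then convert every letter to uppercase.
Starting from "monaRCHi": after the first operation, "nC"; after the second, "NC".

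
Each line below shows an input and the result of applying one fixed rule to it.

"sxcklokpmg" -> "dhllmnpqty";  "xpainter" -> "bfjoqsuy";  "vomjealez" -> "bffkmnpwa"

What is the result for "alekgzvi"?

Looking at the pairs, the operation is to sort the characters into alphabetical order, then shift every letter 1 place forward in the alphabet (wrapping around).
Applying both steps to "alekgzvi": "aegiklvz", then "bfhjlmwa".

bfhjlmwa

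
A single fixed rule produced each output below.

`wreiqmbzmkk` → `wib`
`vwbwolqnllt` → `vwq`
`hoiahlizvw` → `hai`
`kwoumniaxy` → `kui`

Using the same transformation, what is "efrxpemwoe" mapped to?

The pattern: delete the last 3 characters, then keep one character in every 3, starting at position 1 (positions 1st, 4th, 7th, ...).
Working it through for "efrxpemwoe": intermediate "efrxpem", final "exm".

exm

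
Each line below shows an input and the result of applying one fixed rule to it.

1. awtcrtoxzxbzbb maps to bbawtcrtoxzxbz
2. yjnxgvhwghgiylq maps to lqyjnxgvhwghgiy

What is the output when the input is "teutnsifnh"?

What's happening: move the last 2 characters to the front (rotate right by 2).
Doing the same to "teutnsifnh": "nhteutnsif".

nhteutnsif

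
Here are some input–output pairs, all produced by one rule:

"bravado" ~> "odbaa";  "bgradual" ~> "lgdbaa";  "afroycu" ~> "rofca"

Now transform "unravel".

rnlea

The rule is to sort the characters into reverse alphabetical order, then delete the first 2 characters.
On "unravel": the first step gives "vurnlea", and the second then gives "rnlea".
(Check on "bravado": → "vrodbaa" → "odbaa" ✓)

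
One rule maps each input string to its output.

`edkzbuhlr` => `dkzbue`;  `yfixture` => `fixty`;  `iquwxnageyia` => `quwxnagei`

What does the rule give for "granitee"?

Looking at the pairs, the operation is to delete the last 3 characters, then move the first character to the end.
Starting from "granitee": after the first operation, "grani"; after the second, "ranig".

ranig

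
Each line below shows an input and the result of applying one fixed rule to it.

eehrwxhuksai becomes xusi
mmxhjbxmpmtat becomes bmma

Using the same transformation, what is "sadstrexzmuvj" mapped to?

Each output is the input with this applied: keep every other character starting from the second (positions 2nd, 4th, 6th, ...), then keep only the last 4 characters.
Doing the same to "sadstrexzmuvj": "rxmv".

rxmv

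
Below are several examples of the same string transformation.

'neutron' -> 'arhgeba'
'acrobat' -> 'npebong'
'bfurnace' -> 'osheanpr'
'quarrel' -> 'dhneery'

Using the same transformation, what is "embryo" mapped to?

The pattern: shift every letter 13 places forward in the alphabet (wrapping around) — i.e. ROT13.
On "embryo" that produces "rzoelb".

rzoelb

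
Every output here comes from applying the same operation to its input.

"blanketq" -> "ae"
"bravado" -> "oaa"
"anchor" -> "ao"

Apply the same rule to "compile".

In each case the input is transformed by: move the last character to the front, then keep only the vowels.
For "compile", step one produces "ecompil"; step two turns that into "eoi".

eoi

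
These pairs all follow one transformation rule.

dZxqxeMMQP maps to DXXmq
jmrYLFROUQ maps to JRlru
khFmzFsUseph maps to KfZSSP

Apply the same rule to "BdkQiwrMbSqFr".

bKIRBQR

The rule is to flip the case of every letter, then keep every other character starting from the first (positions 1st, 3rd, 5th, ...).
For "BdkQiwrMbSqFr", step one produces "bDKqIWRmBsQfR"; step two turns that into "bKIRBQR".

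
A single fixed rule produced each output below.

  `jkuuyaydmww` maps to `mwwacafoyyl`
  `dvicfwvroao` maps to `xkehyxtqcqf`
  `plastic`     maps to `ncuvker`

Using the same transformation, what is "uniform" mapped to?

In each case the input is transformed by: shift every letter 2 places forward in the alphabet (wrapping around), then move the first character to the end.
Doing the same to "uniform": "pkhqtow".

pkhqtow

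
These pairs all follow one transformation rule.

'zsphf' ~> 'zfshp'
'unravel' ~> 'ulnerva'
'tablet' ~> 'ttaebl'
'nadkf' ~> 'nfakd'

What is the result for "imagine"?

iemnaig

Rule — take characters alternately from the front and the back (1st, last, 2nd, 2nd-last, ...).
Applying that to "imagine" gives "iemnaig".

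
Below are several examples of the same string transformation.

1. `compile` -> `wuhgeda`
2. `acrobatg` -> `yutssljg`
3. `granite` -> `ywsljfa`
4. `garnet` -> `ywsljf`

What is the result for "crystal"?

usqlkjd

In each case the input is transformed by: shift every letter 8 places backward in the alphabet (wrapping around), then sort the characters into reverse alphabetical order.
For "crystal", step one produces "ujqklsd"; step two turns that into "usqlkjd".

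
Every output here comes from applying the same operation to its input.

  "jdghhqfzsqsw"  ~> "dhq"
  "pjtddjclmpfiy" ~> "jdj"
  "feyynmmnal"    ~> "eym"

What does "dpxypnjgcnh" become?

In each case the input is transformed by: keep every other character starting from the second (positions 2nd, 4th, 6th, ...), then keep only the first 3 characters.
For "dpxypnjgcnh", step one produces "pyngn"; step two turns that into "pyn".

pyn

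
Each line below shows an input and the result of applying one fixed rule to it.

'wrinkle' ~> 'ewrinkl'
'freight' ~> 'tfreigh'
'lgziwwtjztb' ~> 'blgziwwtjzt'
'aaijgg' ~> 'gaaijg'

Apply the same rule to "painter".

In each case the input is transformed by: move the last character to the front.
On "painter" that produces "rpainte".

rpainte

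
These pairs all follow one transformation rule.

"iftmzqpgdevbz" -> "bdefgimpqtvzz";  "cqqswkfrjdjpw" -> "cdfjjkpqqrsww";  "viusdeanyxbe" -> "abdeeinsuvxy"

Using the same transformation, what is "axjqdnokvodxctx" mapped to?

In each case the input is transformed by: sort the characters into alphabetical order.
"axjqdnokvodxctx" → "acddjknooqtvxxx".

acddjknooqtvxxx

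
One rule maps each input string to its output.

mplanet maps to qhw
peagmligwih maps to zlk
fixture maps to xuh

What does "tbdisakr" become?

Looking at the pairs, the operation is to shift every letter 3 places forward in the alphabet (wrapping around), then keep only the last 3 characters.
Starting from "tbdisakr": after the first operation, "weglvdnu"; after the second, "dnu".

dnu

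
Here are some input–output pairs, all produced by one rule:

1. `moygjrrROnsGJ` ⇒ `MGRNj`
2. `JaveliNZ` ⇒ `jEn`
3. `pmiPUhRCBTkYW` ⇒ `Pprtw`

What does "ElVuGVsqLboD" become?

What's happening: keep one character in every 3, starting at position 1 (positions 1st, 4th, 7th, ...), then flip the case of every letter.
"ElVuGVsqLboD" → "eUSB".
(Check on "JaveliNZ": → "JeN" → "jEn" ✓)

eUSB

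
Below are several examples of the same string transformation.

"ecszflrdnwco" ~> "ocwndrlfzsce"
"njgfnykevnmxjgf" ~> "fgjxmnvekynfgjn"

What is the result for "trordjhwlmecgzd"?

What's happening: reverse the string.
For "trordjhwlmecgzd" the result is "dzgcemlwhjdrort".

dzgcemlwhjdrort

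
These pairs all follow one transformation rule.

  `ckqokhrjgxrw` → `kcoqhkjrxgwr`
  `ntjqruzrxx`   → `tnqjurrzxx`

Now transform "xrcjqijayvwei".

rxjciqajvyewi

Each output is the input with this applied: swap each adjacent pair of characters (1↔2, 3↔4, ...).
For "xrcjqijayvwei" the result is "rxjciqajvyewi".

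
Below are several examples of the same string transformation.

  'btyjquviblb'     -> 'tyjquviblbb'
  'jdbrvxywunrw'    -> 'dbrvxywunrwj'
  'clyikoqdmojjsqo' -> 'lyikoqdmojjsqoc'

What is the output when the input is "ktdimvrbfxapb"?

Rule — move the first character to the end.
On "ktdimvrbfxapb" that produces "tdimvrbfxapbk".

tdimvrbfxapbk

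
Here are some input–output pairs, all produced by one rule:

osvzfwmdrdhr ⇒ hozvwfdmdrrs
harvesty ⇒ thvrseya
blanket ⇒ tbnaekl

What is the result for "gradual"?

lgdaaur

The transformation: swap each adjacent pair of characters (1↔2, 3↔4, ...), then swap the first and last characters.
Starting from "gradual": after the first operation, "rgdaaul"; after the second, "lgdaaur".
(Check on "osvzfwmdrdhr": → "sozvwfdmdrrh" → "hozvwfdmdrrs" ✓)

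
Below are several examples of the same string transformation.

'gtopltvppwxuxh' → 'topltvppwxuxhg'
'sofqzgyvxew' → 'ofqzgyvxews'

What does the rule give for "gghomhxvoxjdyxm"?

ghomhxvoxjdyxmg

The rule is to move the first character to the end.
"gghomhxvoxjdyxm" → "ghomhxvoxjdyxmg".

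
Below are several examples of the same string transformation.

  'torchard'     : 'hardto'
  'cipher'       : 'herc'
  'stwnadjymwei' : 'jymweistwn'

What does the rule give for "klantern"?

What's happening: swap the front and back halves of the string, then delete the last 2 characters.
On "klantern" that produces "ternkl".
(Check on "stwnadjymwei": → "jymweistwnad" → "jymweistwn" ✓)

ternkl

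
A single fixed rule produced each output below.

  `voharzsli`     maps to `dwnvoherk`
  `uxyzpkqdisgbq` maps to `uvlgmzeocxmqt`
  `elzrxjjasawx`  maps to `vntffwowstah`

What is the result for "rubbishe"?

xxeodanq

Looking at the pairs, the operation is to move the first 2 characters to the end (rotate left by 2), then shift every letter 4 places backward in the alphabet (wrapping around).
On "rubbishe": the first step gives "bbisheru", and the second then gives "xxeodanq".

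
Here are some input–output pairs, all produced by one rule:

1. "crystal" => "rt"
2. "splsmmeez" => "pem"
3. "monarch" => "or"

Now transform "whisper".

hp

Rule — take characters alternately from the front and the back (1st, last, 2nd, 2nd-last, ...), then keep one character in every 3, starting at position 3 (positions 3rd, 6th, 9th, ...).
Applying that to "whisper" gives "hp".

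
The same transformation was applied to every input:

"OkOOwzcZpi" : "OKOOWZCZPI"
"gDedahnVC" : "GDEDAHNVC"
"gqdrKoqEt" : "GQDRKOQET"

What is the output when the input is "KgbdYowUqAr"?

KGBDYOWUQAR

Each output is the input with this applied: convert every letter to uppercase.
For "KgbdYowUqAr" the result is "KGBDYOWUQAR".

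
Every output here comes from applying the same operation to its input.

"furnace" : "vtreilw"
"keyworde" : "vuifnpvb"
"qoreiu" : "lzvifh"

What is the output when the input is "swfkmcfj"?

Looking at the pairs, the operation is to shift every letter 9 places backward in the alphabet (wrapping around), then reverse the string.
"swfkmcfj" → "jnwbdtwa" → "awtdbwnj".

awtdbwnj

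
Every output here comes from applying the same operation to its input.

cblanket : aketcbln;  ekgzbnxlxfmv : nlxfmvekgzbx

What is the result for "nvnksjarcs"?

Looking at the pairs, the operation is to swap the front and back halves of the string, then swap the first and last characters.
Applying both steps to "nvnksjarcs": "jarcsnvnks", then "sarcsnvnkj".

sarcsnvnkj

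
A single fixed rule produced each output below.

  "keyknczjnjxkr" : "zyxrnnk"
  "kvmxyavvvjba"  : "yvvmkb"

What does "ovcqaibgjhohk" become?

ookjcba

In each case the input is transformed by: keep every other character starting from the first (positions 1st, 3rd, 5th, ...), then sort the characters into reverse alphabetical order.
For "ovcqaibgjhohk", step one produces "ocabjok"; step two turns that into "ookjcba".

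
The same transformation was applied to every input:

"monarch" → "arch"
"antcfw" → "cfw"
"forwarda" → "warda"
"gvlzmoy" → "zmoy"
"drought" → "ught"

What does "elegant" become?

gant

In each case the input is transformed by: delete the first 3 characters.
So "elegant" becomes "gant".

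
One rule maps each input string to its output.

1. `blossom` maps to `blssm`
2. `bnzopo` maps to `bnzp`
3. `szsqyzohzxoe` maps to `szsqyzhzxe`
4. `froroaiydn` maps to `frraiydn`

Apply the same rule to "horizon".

hrizn

The rule is to remove every "o".
Applying that to "horizon" gives "hrizn".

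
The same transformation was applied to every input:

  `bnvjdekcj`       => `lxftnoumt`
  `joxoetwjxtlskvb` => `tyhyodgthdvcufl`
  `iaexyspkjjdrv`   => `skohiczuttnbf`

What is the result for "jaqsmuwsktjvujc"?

tkacwegcudtfetm

In each case the input is transformed by: shift every letter 10 places forward in the alphabet (wrapping around).
On "jaqsmuwsktjvujc" that produces "tkacwegcudtfetm".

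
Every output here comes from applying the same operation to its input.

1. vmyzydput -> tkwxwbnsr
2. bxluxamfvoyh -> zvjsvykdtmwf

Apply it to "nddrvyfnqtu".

lbbptwdlors

Looking at the pairs, the operation is to shift every letter 2 places backward in the alphabet (wrapping around).
For "nddrvyfnqtu" the result is "lbbptwdlors".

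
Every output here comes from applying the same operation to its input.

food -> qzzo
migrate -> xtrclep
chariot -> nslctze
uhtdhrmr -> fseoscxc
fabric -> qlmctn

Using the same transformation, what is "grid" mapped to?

Each output is the input with this applied: shift every letter 11 places forward in the alphabet (wrapping around).
Applying that to "grid" gives "rcto".

rcto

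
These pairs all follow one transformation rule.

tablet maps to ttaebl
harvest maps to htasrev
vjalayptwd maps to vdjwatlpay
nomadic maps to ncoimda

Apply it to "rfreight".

rtfhrgei

The rule is to take characters alternately from the front and the back (1st, last, 2nd, 2nd-last, ...).
On "rfreight" that produces "rtfhrgei".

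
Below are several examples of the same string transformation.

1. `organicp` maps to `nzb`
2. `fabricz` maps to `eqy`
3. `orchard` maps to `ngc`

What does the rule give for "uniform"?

tel

What's happening: keep one character in every 3, starting at position 1 (positions 1st, 4th, 7th, ...), then shift every letter 1 place backward in the alphabet (wrapping around).
For "uniform", step one produces "ufm"; step two turns that into "tel".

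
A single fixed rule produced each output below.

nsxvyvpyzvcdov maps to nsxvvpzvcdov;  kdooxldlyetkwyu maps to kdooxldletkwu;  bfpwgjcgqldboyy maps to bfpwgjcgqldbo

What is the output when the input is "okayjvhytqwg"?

The pattern: remove every "y".
On "okayjvhytqwg" that produces "okajvhtqwg".

okajvhtqwg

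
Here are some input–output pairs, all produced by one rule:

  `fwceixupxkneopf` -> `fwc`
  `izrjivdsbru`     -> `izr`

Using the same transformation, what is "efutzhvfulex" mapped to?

efu

In each case the input is transformed by: keep only the first 3 characters.
Doing the same to "efutzhvfulex": "efu".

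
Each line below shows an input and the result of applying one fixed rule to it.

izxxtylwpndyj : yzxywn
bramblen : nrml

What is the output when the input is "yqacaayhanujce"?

Rule — keep every other character starting from the second (positions 2nd, 4th, 6th, ...), then move the last character to the front.
Starting from "yqacaayhanujce": after the first operation, "qcahnje"; after the second, "eqcahnj".
(Check on "bramblen": → "rmln" → "nrml" ✓)

eqcahnj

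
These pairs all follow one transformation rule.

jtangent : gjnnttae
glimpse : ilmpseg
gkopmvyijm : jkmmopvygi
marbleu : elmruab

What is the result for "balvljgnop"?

The pattern: sort the characters into alphabetical order, then move the first 2 characters to the end (rotate left by 2).
Working it through for "balvljgnop": intermediate "abgjllnopv", final "gjllnopvab".

gjllnopvab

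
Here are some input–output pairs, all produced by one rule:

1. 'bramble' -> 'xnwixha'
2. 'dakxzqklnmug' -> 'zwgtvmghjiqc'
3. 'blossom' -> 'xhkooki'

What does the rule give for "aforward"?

wbknswnz

Each output is the input with this applied: shift every letter 4 places backward in the alphabet (wrapping around).
On "aforward" that produces "wbknswnz".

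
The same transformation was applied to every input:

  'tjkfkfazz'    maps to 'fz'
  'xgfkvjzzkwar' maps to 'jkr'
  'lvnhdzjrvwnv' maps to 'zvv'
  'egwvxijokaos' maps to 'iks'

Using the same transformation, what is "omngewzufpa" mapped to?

wf

What's happening: keep one character in every 3, starting at position 3 (positions 3rd, 6th, 9th, ...), then delete the first character.
On "omngewzufpa": the first step gives "nwf", and the second then gives "wf".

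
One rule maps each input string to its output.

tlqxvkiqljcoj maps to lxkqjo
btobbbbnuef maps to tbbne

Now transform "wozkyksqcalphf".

okkqapf

In each case the input is transformed by: keep every other character starting from the second (positions 2nd, 4th, 6th, ...).
On "wozkyksqcalphf" that produces "okkqapf".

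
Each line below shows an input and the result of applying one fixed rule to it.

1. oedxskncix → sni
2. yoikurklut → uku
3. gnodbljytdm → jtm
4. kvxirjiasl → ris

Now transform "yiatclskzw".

Rule — keep every other character starting from the first (positions 1st, 3rd, 5th, ...), then keep only the last 3 characters.
Starting from "yiatclskzw": after the first operation, "yacsz"; after the second, "csz".

csz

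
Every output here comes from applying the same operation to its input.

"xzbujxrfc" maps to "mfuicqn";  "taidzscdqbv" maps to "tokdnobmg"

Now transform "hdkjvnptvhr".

The pattern: shift every letter 11 places forward in the alphabet (wrapping around), then delete the first 2 characters.
Applying both steps to "hdkjvnptvhr": "sovugyaegsc", then "vugyaegsc".
(Check on "taidzscdqbv": → "eltokdnobmg" → "tokdnobmg" ✓)

vugyaegsc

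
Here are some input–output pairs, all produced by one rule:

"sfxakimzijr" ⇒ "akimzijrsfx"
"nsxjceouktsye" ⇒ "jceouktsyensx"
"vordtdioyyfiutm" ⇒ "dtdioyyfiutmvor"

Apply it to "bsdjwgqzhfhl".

jwgqzhfhlbsd

In each case the input is transformed by: move the first 3 characters to the end (rotate left by 3).
For "bsdjwgqzhfhl" the result is "jwgqzhfhlbsd".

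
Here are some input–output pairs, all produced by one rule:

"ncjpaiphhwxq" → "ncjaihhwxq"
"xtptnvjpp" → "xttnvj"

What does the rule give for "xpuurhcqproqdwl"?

The transformation: remove every "p".
Doing the same to "xpuurhcqproqdwl": "xuurhcqroqdwl".

xuurhcqroqdwl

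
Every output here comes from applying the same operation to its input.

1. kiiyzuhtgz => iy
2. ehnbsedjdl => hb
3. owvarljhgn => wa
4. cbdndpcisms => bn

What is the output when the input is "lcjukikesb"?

cu

Looking at the pairs, the operation is to keep every other character starting from the second (positions 2nd, 4th, 6th, ...), then delete the last 3 characters.
On "lcjukikesb": the first step gives "cuieb", and the second then gives "cu".
(Check on "ehnbsedjdl": → "hbejl" → "hb" ✓)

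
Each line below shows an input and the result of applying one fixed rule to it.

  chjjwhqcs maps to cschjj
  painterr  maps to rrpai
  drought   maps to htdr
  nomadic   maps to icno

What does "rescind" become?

ndre

In each case the input is transformed by: move the last 2 characters to the front (rotate right by 2), then delete the last 3 characters.
For "rescind", step one produces "ndresci"; step two turns that into "ndre".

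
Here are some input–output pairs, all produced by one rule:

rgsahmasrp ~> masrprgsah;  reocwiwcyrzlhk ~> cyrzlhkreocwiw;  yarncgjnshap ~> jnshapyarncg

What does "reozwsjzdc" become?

sjzdcreozw

What's happening: swap the front and back halves of the string.
For "reozwsjzdc" the result is "sjzdcreozw".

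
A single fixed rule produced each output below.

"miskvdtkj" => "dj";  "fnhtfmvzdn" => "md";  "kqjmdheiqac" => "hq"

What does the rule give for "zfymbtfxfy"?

What's happening: keep one character in every 3, starting at position 3 (positions 3rd, 6th, 9th, ...), then delete the first character.
So "zfymbtfxfy" becomes "tf".

tf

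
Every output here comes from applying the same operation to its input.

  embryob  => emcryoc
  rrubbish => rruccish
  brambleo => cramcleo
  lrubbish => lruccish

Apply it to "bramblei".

The rule is to replace every "b" with "c".
On "bramblei" that produces "cramclei".

cramclei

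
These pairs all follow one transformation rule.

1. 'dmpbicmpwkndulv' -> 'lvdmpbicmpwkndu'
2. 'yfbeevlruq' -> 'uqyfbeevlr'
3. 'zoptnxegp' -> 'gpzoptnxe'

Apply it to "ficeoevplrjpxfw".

fwficeoevplrjpx

In each case the input is transformed by: move the last 2 characters to the front (rotate right by 2).
"ficeoevplrjpxfw" → "fwficeoevplrjpx".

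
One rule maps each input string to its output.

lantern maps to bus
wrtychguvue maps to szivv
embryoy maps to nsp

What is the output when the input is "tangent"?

bho

Each output is the input with this applied: keep every other character starting from the second (positions 2nd, 4th, 6th, ...), then shift every letter 1 place forward in the alphabet (wrapping around).
Working it through for "tangent": intermediate "agn", final "bho".
(Check on "embryoy": → "mro" → "nsp" ✓)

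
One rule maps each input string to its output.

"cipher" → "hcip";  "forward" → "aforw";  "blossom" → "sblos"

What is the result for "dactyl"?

The transformation: delete the last 2 characters, then move the last character to the front.
"dactyl" → "dact" → "tdac".

tdac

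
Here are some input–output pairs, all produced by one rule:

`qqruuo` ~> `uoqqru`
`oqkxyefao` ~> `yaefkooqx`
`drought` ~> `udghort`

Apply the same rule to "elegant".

taeegln

Each output is the input with this applied: sort the characters into alphabetical order, then move the last character to the front.
For "elegant", step one produces "aeeglnt"; step two turns that into "taeegln".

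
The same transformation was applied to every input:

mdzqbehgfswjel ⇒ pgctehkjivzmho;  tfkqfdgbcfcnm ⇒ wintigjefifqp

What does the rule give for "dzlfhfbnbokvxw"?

What's happening: shift every letter 3 places forward in the alphabet (wrapping around).
"dzlfhfbnbokvxw" → "gcoikieqernyaz".

gcoikieqernyaz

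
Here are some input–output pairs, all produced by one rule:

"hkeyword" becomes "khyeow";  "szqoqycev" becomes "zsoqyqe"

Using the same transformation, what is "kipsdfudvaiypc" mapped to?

The transformation: swap each adjacent pair of characters (1↔2, 3↔4, ...), then delete the last 2 characters.
Applying that to "kipsdfudvaiypc" gives "ikspfdduavyi".

ikspfdduavyi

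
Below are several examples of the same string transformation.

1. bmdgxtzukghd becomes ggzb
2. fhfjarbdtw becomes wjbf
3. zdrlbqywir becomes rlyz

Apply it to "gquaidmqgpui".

The rule is to keep one character in every 3, starting at position 1 (positions 1st, 4th, 7th, ...), then swap the first and last characters.
Applying both steps to "gquaidmqgpui": "gamp", then "pamg".

pamg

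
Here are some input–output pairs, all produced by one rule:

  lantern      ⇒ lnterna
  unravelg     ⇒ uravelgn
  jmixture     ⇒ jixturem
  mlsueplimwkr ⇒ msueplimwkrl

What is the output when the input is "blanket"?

banketl

The rule is to move the first character to the end, then swap the first and last characters.
On "blanket": the first step gives "lanketb", and the second then gives "banketl".
(Check on "unravelg": → "nravelgu" → "uravelgn" ✓)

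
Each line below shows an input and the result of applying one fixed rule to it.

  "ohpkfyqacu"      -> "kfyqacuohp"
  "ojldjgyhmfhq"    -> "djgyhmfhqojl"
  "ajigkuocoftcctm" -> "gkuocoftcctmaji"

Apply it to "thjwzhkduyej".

Each output is the input with this applied: move the first 3 characters to the end (rotate left by 3).
On "thjwzhkduyej" that produces "wzhkduyejthj".

wzhkduyejthj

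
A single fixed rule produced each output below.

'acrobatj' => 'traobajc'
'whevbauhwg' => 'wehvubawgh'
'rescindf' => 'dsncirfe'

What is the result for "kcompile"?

The pattern: take characters alternately from the front and the back (1st, last, 2nd, 2nd-last, ...), then move the first 3 characters to the end (rotate left by 3).
Applying both steps to "kcompile": "kecloimp", then "loimpkec".

loimpkec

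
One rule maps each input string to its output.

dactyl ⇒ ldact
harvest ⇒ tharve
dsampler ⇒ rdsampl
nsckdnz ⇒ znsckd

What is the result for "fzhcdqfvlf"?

Each output is the input with this applied: move the last 2 characters to the front (rotate right by 2), then delete the first character.
Starting from "fzhcdqfvlf": after the first operation, "lffzhcdqfv"; after the second, "ffzhcdqfv".

ffzhcdqfv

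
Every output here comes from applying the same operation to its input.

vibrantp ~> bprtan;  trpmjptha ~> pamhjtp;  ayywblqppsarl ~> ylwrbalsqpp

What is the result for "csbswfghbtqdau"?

busawdfqgthb

The pattern: delete the first 2 characters, then take characters alternately from the front and the back (1st, last, 2nd, 2nd-last, ...).
For "csbswfghbtqdau", step one produces "bswfghbtqdau"; step two turns that into "busawdfqgthb".
(Check on "trpmjptha": → "pmjptha" → "pamhjtp" ✓)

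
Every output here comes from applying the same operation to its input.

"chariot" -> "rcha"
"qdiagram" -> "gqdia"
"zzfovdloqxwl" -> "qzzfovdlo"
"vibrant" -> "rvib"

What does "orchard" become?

horc

The rule is to delete the last 3 characters, then move the last character to the front.
"orchard" → "orch" → "horc".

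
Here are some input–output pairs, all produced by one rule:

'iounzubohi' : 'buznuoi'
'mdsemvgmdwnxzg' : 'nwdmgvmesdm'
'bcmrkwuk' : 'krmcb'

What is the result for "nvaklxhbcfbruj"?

What's happening: reverse the string, then delete the first 3 characters.
Applying both steps to "nvaklxhbcfbruj": "jurbfcbhxlkavn", then "bfcbhxlkavn".

bfcbhxlkavn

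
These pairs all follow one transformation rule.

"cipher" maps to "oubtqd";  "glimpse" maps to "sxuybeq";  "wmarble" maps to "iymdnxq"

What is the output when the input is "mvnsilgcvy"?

Rule — shift every letter 12 places forward in the alphabet (wrapping around).
So "mvnsilgcvy" becomes "yhzeuxsohk".

yhzeuxsohk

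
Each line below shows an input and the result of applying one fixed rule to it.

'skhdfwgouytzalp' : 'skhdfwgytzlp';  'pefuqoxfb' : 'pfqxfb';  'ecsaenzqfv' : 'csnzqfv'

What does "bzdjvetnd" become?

Rule — remove every vowel.
On "bzdjvetnd" that produces "bzdjvtnd".

bzdjvtnd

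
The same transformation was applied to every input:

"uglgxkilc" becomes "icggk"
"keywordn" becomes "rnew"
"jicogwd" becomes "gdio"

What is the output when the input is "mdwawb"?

Looking at the pairs, the operation is to move the last 3 characters to the front (rotate right by 3), then keep every other character starting from the first (positions 1st, 3rd, 5th, ...).
Working it through for "mdwawb": intermediate "awbmdw", final "abd".

abd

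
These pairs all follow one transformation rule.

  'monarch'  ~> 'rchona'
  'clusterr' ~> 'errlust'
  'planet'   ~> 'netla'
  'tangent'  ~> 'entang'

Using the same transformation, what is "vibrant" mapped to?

antibr

What's happening: delete the first character, then move the last 3 characters to the front (rotate right by 3).
For "vibrant" the result is "antibr".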